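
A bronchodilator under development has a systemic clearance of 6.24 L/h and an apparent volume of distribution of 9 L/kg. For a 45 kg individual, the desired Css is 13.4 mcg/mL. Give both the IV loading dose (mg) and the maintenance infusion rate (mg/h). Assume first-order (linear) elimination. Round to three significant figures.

(a) 5430 mg; (b) 83.6 mg/h

Total Vd = 9 × 45 = 405.0 L
LD = Vd · C_target = 405.0 × 13.4 = 5427 mg
Maintenance infusion rate = CL × Css = 6.240 × 13.4 = 83.62 mg/h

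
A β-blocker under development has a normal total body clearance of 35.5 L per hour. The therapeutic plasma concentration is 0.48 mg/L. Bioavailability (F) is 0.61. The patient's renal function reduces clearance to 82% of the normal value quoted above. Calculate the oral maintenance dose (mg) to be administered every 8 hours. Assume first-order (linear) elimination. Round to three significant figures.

Patient clearance = 0.82 × 35.50 = 29.11 L/h
D = CL × Css × τ / F = 29.11 × 0.48 × 8 / 0.61 = 183.2 mg

183 mg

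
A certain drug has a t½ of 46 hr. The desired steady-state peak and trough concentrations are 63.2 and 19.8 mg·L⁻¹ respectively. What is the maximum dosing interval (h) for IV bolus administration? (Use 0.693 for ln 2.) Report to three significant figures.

k = 0.693 / t½ = 0.693 / 46 = 0.01507 h⁻¹
Between IV bolus doses, concentration decays as C = C₀·e^(−kτ), so C_peak/C_trough = e^(kτ).
τ_max = ln(C_peak/C_trough) / k = ln(63.2/19.8) / 0.01507 = 1.161 / 0.01507 = 77.04 h

77.0 h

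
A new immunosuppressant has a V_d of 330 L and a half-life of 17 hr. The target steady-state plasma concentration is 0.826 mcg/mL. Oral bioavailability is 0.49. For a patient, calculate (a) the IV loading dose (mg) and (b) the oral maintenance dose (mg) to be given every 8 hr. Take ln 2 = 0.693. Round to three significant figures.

LD = Vd × C = 330.0 × 0.826 = 272.6 mg
CL = 0.693 × Vd / t½ = 0.693 × 330.0 / 17 = 13.45 L/h
D = CL × Css × τ / F = 13.45 × 0.826 × 8 / 0.49 = 181.4 mg

(a) 273 mg; (b) 181 mg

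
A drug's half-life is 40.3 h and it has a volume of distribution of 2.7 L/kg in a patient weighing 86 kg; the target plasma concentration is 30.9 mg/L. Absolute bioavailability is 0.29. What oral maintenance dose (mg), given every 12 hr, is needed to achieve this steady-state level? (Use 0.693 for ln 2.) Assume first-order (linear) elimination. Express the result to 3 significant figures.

Vd(total) = 86 kg × 2.7 L/kg = 232.2 L
k = 0.693/40.3 = 0.01720 h⁻¹, so CL = k·Vd = 0.01720 × 232.2 = 3.994 L/h
D = CL × Css × τ / F = 3.994 × 30.9 × 12 / 0.29 = 5107 mg

5110 mg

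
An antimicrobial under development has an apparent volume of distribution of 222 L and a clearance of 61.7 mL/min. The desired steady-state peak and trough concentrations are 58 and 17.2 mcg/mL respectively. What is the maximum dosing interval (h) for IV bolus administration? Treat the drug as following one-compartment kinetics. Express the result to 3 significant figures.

72.9 h

Convert clearance: 61.7 mL/min × 60 min/h ÷ 1000 mL/L = 3.702 L/h
k = CL / Vd = 3.702 / 222.0 = 0.01668 h⁻¹
Between IV bolus doses, concentration decays as C = C₀·e^(−kτ), so C_peak/C_trough = e^(kτ).
τ_max = ln(C_peak/C_trough) / k = ln(58/17.2) / 0.01668 = 1.216 / 0.01668 = 72.90 h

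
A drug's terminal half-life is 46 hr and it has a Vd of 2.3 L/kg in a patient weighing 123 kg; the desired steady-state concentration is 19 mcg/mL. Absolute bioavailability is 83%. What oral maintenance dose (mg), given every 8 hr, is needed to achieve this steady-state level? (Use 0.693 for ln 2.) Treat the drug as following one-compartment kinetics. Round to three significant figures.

781 mg

Vd = 2.3 L/kg × 123 kg = 282.9 L
CL = 0.693 × Vd / t½ = 0.693 × 282.9 / 46 = 4.262 L/h
D = CL × Css × τ / F = 4.262 × 19 × 8 / 0.83 = 780.5 mg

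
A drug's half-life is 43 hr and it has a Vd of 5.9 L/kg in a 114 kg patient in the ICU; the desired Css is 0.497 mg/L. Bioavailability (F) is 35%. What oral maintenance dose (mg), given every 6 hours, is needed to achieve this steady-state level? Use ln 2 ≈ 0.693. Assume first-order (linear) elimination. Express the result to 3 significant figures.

Total Vd = 5.9 × 114 = 672.6 L
CL = 0.693 × Vd / t½ = 0.693 × 672.6 / 43 = 10.84 L/h
D = CL × Css × τ / F = 10.84 × 0.497 × 6 / 0.35 = 92.36 mg

92.4 mg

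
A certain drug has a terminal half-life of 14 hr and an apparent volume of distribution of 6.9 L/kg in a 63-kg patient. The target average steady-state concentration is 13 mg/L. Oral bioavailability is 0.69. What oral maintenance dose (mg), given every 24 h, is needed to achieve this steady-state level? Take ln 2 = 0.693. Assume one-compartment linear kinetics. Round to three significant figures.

Total Vd = 6.9 × 63 = 434.7 L
CL = ln 2 · Vd / t½ = 0.693 × 434.7 / 14 = 21.52 L/h
D = CL × Css × τ / F = 21.52 × 13 × 24 / 0.69 = 9731 mg

9730 mg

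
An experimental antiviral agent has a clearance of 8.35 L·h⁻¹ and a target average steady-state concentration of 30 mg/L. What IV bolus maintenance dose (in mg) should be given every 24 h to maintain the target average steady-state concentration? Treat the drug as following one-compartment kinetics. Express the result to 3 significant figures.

At steady state, dose per interval replaces the amount cleared in that interval: D/τ = CL·Css.
D = CL × Css × τ = 8.350 × 30 × 24 = 6012 mg

6010 mg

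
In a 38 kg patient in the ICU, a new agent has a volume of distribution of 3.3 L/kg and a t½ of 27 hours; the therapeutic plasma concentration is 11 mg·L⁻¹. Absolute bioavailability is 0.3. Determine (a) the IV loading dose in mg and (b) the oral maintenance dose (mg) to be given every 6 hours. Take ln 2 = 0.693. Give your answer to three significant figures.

(a) 1380 mg; (b) 708 mg

Total Vd = 3.3 × 38 = 125.4 L
LD = Vd × C = 125.4 × 11 = 1379 mg
CL = 0.693 × Vd / t½ = 0.693 × 125.4 / 27 = 3.219 L/h
D = CL × Css × τ / F = 3.219 × 11 × 6 / 0.3 = 708.2 mg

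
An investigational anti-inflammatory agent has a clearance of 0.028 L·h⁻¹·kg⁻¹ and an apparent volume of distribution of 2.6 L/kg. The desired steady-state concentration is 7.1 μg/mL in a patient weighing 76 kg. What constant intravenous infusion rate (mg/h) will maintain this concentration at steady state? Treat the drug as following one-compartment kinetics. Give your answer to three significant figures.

CL = 0.028 L·h⁻¹·kg⁻¹ × 76 kg = 2.128 L/h
Infusion rate = CL · Css = 2.128 L/h × 7.1 mg/L = 15.11 mg/h

15.1 mg/h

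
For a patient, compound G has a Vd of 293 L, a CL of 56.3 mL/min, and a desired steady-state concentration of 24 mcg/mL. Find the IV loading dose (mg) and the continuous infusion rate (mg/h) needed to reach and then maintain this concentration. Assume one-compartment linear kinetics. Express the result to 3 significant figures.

Loading dose = Vd × C = 293.0 × 24 = 7032 mg
Convert clearance: 56.3 mL/min × 60 min/h ÷ 1000 mL/L = 3.378 L/h
Maintenance infusion rate = CL × Css = 3.378 × 24 = 81.07 mg/h

(a) 7030 mg; (b) 81.1 mg/h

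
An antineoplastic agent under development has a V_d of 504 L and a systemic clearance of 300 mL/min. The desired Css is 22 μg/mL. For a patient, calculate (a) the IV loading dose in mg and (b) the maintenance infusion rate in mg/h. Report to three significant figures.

(a) 11100 mg; (b) 396 mg/h

Loading: fill Vd to C_target → 504.0 L × 22 mg/L = 11090 mg
CL = 300 mL/min = 300 × 0.06 = 18.00 L/h
Maintenance infusion rate = CL × Css = 18.00 × 22 = 396.0 mg/h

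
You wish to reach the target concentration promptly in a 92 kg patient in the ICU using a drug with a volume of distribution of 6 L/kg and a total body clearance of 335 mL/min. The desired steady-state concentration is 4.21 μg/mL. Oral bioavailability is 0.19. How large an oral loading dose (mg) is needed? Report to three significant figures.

Total Vd = 6 × 92 = 552.0 L
The loading dose fills Vd to the target concentration; clearance is irrelevant here.
LD = Vd × C / F = 552.0 × 4.210 / 0.19 = 12230 mg

12200 mg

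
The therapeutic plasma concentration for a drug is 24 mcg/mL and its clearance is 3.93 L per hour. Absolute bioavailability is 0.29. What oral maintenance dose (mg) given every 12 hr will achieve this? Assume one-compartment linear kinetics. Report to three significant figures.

At steady state, dose per interval replaces the amount cleared in that interval: F·D/τ = CL·Css.
D = CL × Css × τ / F = 3.930 × 24 × 12 / 0.29 = 3903 mg

3900 mg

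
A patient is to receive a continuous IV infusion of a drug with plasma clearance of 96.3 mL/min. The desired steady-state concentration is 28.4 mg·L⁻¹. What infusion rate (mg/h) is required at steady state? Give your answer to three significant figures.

CL = 96.3 mL/min × 60/1000 = 5.778 L/h
Rate = CL × Css = 5.778 × 28.4 = 164.1 mg/h

164 mg/h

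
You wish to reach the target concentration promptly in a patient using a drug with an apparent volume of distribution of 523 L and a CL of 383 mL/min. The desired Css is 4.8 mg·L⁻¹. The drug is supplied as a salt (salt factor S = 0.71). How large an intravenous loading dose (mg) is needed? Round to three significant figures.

LD = Vd × C / S = 523.0 × 4.800 / 0.71 = 3536 mg

3540 mg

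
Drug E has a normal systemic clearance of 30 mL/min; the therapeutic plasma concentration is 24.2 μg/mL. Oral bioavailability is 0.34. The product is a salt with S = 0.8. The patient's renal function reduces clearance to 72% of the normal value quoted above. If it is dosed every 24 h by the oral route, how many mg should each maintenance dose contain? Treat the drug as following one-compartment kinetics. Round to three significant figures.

CL = 30 mL/min × 60/1000 = 1.800 L/h
Patient clearance = 0.72 × 1.800 = 1.296 L/h
At steady state, dose per interval replaces the amount cleared in that interval: F·S·D/τ = CL·Css.
D = CL × Css × τ / F / S = 1.296 × 24.2 × 24 / 0.34 / 0.8 = 2767 mg

2770 mg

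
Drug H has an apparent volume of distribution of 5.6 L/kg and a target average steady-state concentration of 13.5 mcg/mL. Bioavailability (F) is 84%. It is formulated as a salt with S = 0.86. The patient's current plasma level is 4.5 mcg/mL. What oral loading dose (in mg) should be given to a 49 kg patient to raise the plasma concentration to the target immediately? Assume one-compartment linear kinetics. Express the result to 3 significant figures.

3420 mg

Vd = 5.6 L/kg × 49 kg = 274.4 L
Concentration deficit ΔC = 13.5 − 4.5 = 9.000 mg/L
LD = Vd × ΔC / F / S = 274.4 × 9.000 / 0.84 / 0.86 = 3419 mg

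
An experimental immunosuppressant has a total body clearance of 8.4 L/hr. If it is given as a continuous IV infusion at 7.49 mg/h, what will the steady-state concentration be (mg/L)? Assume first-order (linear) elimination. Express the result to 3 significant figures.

Css = rate / CL = 7.49 / 8.400 = 0.8917 mg/L

0.892 mg/L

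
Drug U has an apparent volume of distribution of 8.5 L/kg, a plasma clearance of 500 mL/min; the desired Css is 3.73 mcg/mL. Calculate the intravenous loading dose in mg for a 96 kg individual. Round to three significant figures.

Vd = 8.5 L/kg × 96 kg = 816.0 L
LD = Vd × C = 816.0 × 3.730 = 3044 mg

3040 mg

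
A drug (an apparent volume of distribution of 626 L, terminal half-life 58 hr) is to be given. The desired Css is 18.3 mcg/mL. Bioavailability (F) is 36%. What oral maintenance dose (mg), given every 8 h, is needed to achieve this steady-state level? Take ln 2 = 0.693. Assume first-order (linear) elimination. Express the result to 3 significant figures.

k = 0.693/58 = 0.01195 h⁻¹, so CL = k·Vd = 0.01195 × 626.0 = 7.481 L/h
D = CL × Css × τ / F = 7.481 × 18.3 × 8 / 0.36 = 3042 mg

3040 mg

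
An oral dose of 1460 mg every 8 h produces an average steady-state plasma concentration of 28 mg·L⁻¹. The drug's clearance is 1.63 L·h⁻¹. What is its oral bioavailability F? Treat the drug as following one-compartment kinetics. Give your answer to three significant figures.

F·D/τ = CL·Css at steady state → F = CL·Css·τ / D.
F = 1.63 × 28 × 8 / 1460 = 0.250

0.250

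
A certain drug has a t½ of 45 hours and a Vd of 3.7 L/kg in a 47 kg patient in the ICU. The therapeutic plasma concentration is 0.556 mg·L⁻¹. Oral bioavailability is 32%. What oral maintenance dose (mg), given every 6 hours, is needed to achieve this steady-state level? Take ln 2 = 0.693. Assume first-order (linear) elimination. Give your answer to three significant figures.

27.9 mg

Vd(total) = 47 kg × 3.7 L/kg = 173.9 L
k = 0.693/45 = 0.01540 h⁻¹, so CL = k·Vd = 0.01540 × 173.9 = 2.678 L/h
D = CL × Css × τ / F = 2.678 × 0.556 × 6 / 0.32 = 27.92 mg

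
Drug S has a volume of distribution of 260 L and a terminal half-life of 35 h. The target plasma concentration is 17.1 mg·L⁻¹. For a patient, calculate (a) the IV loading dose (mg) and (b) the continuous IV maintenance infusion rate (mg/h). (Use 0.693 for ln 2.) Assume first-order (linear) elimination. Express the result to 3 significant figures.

LD = Vd × C = 260.0 × 17.1 = 4446 mg
CL = 0.693 × Vd / t½ = 0.693 × 260.0 / 35 = 5.148 L/h
Infusion rate = CL × Css = 5.148 × 17.1 = 88.03 mg/h

(a) 4450 mg; (b) 88.0 mg/h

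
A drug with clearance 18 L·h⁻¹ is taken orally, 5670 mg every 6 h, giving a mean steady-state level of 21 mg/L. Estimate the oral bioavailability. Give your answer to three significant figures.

0.400

F·D/τ = CL·Css at steady state → F = CL·Css·τ / D.
F = 18 × 21 × 6 / 5670 = 0.400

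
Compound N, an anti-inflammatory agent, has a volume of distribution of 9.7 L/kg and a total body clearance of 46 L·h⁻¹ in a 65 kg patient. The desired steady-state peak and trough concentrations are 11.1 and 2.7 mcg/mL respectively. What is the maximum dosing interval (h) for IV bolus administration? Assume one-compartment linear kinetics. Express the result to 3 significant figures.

Vd = 9.7 L/kg × 65 kg = 630.5 L
k = CL / Vd = 46.00 / 630.5 = 0.07296 h⁻¹
Between IV bolus doses, concentration decays as C = C₀·e^(−kτ), so C_peak/C_trough = e^(kτ).
τ_max = ln(C_peak/C_trough) / k = ln(11.1/2.7) / 0.07296 = 1.414 / 0.07296 = 19.38 h

19.4 h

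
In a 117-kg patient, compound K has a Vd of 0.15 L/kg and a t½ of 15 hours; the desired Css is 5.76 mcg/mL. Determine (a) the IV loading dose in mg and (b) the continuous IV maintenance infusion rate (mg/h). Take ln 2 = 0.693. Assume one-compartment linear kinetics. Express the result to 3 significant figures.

(a) 101 mg; (b) 4.67 mg/h

Vd = 0.15 L/kg × 117 kg = 17.55 L
LD = Vd × C = 17.55 × 5.76 = 101.1 mg
CL = 0.693 × Vd / t½ = 0.693 × 17.55 / 15 = 0.8108 L/h
Infusion rate = CL × Css = 0.8108 × 5.76 = 4.670 mg/h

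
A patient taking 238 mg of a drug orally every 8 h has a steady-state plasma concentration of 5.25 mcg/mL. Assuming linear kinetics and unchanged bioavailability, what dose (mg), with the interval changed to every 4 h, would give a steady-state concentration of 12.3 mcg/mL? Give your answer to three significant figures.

With linear kinetics, Css is proportional to dose rate (D/τ) at fixed clearance.
D₂ = D₁ × (Css,target / Css,current) × (τ₂/τ₁) = 238 × (12.3/5.25) × (4/8) = 278.8 mg

279 mg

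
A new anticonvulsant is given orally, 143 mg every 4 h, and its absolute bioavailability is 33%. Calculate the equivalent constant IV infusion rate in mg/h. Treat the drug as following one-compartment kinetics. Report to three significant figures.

11.8 mg/h

Equivalent systemic input: infusion rate = F·D/τ.
Rate = 0.33 × 143 / 4 = 11.80 mg/h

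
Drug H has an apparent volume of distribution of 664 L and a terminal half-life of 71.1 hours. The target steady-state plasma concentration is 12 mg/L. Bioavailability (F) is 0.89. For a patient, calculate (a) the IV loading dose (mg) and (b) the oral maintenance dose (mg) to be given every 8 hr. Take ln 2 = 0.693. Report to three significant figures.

LD = Vd × C = 664.0 × 12 = 7968 mg
CL = 0.693 × Vd / t½ = 0.693 × 664.0 / 71.1 = 6.472 L/h
D = CL × Css × τ / F = 6.472 × 12 × 8 / 0.89 = 698.1 mg

(a) 7970 mg; (b) 698 mg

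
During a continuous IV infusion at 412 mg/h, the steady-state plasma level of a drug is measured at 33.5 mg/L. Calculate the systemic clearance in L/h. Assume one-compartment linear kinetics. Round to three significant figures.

At steady state, infusion rate = CL × Css, so CL = rate / Css.
CL = 412 / 33.5 = 12.30 L/h

12.3 L/h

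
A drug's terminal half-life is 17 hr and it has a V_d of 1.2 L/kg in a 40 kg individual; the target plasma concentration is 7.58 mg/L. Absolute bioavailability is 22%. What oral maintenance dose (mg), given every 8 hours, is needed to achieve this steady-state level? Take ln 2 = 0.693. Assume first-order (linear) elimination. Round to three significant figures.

539 mg

Vd(total) = 40 kg × 1.2 L/kg = 48.00 L
CL = 0.693 × Vd / t½ = 0.693 × 48.00 / 17 = 1.957 L/h
D = CL × Css × τ / F = 1.957 × 7.58 × 8 / 0.22 = 539.4 mg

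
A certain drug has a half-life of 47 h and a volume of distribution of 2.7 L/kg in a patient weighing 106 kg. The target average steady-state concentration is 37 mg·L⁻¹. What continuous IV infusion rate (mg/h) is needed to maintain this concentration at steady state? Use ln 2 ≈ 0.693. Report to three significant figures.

156 mg/h

Vd = 2.7 L/kg × 106 kg = 286.2 L
k = 0.693/47 = 0.01474 h⁻¹, so CL = k·Vd = 0.01474 × 286.2 = 4.219 L/h
Infusion rate = CL × Css = 4.219 × 37 = 156.1 mg/h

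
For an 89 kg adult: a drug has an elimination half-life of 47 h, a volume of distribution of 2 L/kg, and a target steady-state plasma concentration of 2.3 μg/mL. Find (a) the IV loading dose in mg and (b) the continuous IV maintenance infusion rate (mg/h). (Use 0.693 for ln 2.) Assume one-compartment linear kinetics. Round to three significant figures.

(a) 409 mg; (b) 6.04 mg/h

Total Vd = 2 × 89 = 178.0 L
LD = Vd × C = 178.0 × 2.3 = 409.4 mg
CL = 0.693 × Vd / t½ = 0.693 × 178.0 / 47 = 2.625 L/h
Infusion rate = CL × Css = 2.625 × 2.3 = 6.038 mg/h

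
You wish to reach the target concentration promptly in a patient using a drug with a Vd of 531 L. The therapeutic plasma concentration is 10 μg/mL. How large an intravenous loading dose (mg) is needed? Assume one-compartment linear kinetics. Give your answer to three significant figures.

LD = Vd × C = 531.0 × 10.00 = 5310 mg

5310 mg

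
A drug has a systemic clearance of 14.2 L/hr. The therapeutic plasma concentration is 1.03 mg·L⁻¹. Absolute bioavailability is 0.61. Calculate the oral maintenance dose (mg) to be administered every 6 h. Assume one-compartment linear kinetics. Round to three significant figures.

At steady state, dose per interval replaces the amount cleared in that interval: F·D/τ = CL·Css.
D = CL × Css × τ / F = 14.20 × 1.03 × 6 / 0.61 = 143.9 mg

144 mg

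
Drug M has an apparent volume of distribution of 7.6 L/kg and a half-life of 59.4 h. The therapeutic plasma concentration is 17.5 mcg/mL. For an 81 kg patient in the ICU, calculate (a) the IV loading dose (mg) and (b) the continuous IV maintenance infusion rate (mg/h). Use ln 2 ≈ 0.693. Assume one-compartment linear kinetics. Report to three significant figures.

Vd(total) = 81 kg × 7.6 L/kg = 615.6 L
LD = Vd × C = 615.6 × 17.5 = 10770 mg
CL = 0.693 × Vd / t½ = 0.693 × 615.6 / 59.4 = 7.182 L/h
Infusion rate = CL × Css = 7.182 × 17.5 = 125.7 mg/h

(a) 10800 mg; (b) 126 mg/h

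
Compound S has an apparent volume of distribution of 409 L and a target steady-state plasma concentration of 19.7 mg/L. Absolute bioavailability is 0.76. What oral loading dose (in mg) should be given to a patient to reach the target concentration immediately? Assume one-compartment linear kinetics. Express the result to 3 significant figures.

The loading dose fills Vd to the target concentration.
LD = Vd × C / F = 409.0 × 19.70 / 0.76 = 10600 mg

10600 mg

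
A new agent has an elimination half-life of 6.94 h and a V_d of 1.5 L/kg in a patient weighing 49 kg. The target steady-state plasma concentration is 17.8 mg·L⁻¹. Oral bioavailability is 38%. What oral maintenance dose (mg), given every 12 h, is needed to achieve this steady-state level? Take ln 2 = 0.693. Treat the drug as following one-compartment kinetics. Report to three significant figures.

4130 mg

Vd(total) = 49 kg × 1.5 L/kg = 73.50 L
CL = 0.693 × Vd / t½ = 0.693 × 73.50 / 6.94 = 7.339 L/h
D = CL × Css × τ / F = 7.339 × 17.8 × 12 / 0.38 = 4125 mg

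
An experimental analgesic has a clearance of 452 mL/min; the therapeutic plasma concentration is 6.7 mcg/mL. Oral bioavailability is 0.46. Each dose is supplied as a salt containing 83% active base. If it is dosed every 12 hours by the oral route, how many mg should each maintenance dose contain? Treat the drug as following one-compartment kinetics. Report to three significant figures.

CL = 452 mL/min × 60/1000 = 27.12 L/h
D = CL × Css × τ / F / S = 27.12 × 6.7 × 12 / 0.46 / 0.83 = 5711 mg

5710 mg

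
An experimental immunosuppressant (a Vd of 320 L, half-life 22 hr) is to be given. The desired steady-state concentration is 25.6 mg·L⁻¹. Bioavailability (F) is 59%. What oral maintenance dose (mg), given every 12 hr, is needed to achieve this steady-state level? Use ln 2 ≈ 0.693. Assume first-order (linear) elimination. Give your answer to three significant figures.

5250 mg

CL = ln 2 · Vd / t½ = 0.693 × 320.0 / 22 = 10.08 L/h
D = CL × Css × τ / F = 10.08 × 25.6 × 12 / 0.59 = 5248 mg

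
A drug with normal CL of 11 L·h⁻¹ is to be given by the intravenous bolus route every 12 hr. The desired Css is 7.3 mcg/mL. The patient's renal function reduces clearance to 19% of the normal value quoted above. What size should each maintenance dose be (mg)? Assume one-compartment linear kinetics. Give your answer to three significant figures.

183 mg

Patient clearance = 0.19 × 11.00 = 2.090 L/h
D = CL × Css × τ = 2.090 × 7.3 × 12 = 183.1 mg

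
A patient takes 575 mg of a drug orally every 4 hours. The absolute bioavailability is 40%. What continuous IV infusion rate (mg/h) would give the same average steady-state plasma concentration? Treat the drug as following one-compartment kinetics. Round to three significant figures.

57.5 mg/h

Equivalent systemic input: infusion rate = F·D/τ.
Rate = 0.4 × 575 / 4 = 57.50 mg/h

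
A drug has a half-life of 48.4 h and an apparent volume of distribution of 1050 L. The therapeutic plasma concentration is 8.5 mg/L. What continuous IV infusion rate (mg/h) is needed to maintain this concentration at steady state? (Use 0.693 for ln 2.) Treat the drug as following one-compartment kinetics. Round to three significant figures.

CL = 0.693 × Vd / t½ = 0.693 × 1050 / 48.4 = 15.03 L/h
Infusion rate = CL × Css = 15.03 × 8.5 = 127.8 mg/h

128 mg/h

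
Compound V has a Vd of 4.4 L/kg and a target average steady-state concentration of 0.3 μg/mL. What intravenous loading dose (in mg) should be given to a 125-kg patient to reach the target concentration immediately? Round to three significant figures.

Vd = 4.4 L/kg × 125 kg = 550.0 L
The loading dose fills Vd to the target concentration.
LD = Vd × C = 550.0 × 0.3000 = 165.0 mg

165 mg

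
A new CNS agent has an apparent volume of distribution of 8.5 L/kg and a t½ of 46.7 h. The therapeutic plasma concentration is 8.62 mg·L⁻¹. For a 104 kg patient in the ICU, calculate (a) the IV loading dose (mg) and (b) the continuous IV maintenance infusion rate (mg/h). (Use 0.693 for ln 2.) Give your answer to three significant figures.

(a) 7620 mg; (b) 113 mg/h

Total Vd = 8.5 × 104 = 884.0 L
LD = Vd × C = 884.0 × 8.62 = 7620 mg
CL = 0.693 × Vd / t½ = 0.693 × 884.0 / 46.7 = 13.12 L/h
Infusion rate = CL × Css = 13.12 × 8.62 = 113.1 mg/h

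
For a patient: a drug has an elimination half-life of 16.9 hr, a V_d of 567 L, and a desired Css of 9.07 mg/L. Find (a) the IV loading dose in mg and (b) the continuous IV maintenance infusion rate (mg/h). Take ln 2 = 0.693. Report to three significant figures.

LD = Vd × C = 567.0 × 9.07 = 5143 mg
CL = 0.693 × Vd / t½ = 0.693 × 567.0 / 16.9 = 23.25 L/h
Infusion rate = CL × Css = 23.25 × 9.07 = 210.9 mg/h

(a) 5140 mg; (b) 211 mg/h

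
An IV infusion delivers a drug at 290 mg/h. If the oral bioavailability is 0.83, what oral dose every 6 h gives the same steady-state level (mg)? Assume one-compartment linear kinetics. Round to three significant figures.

2100 mg

To maintain the same Css, the systemic dosing rate must be unchanged: F·D/τ = infusion rate.
D = rate × τ / F = 290 × 6 / 0.83 = 2096 mg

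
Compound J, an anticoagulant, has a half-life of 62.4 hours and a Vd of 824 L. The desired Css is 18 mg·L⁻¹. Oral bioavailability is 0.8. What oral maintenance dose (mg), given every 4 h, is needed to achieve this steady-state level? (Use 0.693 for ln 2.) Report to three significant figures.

CL = ln 2 · Vd / t½ = 0.693 × 824.0 / 62.4 = 9.151 L/h
D = CL × Css × τ / F = 9.151 × 18 × 4 / 0.8 = 823.6 mg

824 mg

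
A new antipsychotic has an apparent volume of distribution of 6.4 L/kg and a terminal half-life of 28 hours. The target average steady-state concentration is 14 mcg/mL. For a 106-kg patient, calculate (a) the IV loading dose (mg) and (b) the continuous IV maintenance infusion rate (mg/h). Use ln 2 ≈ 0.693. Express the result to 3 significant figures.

Vd(total) = 106 kg × 6.4 L/kg = 678.4 L
LD = Vd × C = 678.4 × 14 = 9498 mg
CL = 0.693 × Vd / t½ = 0.693 × 678.4 / 28 = 16.79 L/h
Infusion rate = CL × Css = 16.79 × 14 = 235.1 mg/h

(a) 9500 mg; (b) 235 mg/h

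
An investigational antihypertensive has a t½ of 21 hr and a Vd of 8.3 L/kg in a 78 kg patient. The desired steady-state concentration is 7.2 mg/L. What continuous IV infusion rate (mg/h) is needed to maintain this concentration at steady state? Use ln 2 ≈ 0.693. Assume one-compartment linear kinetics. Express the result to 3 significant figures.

Total Vd = 8.3 × 78 = 647.4 L
CL = 0.693 × Vd / t½ = 0.693 × 647.4 / 21 = 21.36 L/h
Infusion rate = CL × Css = 21.36 × 7.2 = 153.8 mg/h

154 mg/h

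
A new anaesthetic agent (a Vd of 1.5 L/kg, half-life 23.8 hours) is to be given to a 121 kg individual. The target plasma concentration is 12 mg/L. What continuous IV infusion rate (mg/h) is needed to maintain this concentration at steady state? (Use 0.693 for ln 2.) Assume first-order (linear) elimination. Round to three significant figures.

63.4 mg/h

Vd = 1.5 L/kg × 121 kg = 181.5 L
CL = ln 2 · Vd / t½ = 0.693 × 181.5 / 23.8 = 5.285 L/h
Infusion rate = CL × Css = 5.285 × 12 = 63.42 mg/h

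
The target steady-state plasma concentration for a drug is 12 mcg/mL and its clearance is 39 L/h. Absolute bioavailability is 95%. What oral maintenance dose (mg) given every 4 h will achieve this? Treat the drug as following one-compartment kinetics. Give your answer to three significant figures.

D = CL × Css × τ / F = 39.00 × 12 × 4 / 0.95 = 1971 mg

1970 mg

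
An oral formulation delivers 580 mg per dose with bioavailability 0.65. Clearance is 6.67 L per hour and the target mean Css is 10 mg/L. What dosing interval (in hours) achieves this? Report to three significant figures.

F·D/τ = CL·Css → τ = F·D / (CL·Css).
τ = 0.65 × 580 / (6.67 × 10) = 5.652 h

5.65 h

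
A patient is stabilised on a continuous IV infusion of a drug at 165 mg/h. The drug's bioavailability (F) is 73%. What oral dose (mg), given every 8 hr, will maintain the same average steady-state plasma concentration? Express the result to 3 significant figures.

To maintain the same Css, the systemic dosing rate must be unchanged: F·D/τ = infusion rate.
D = rate × τ / F = 165 × 8 / 0.73 = 1808 mg

1810 mg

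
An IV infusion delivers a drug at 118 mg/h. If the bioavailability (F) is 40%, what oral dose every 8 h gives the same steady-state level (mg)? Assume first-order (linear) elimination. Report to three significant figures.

To maintain the same Css, the systemic dosing rate must be unchanged: F·D/τ = infusion rate.
D = rate × τ / F = 118 × 8 / 0.4 = 2360 mg

2360 mg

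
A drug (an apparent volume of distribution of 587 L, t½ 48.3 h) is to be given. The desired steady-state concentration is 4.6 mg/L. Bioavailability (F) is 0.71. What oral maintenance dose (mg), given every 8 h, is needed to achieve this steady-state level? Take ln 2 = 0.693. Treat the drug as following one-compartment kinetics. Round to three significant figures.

437 mg

CL = 0.693 × Vd / t½ = 0.693 × 587.0 / 48.3 = 8.422 L/h
D = CL × Css × τ / F = 8.422 × 4.6 × 8 / 0.71 = 436.5 mg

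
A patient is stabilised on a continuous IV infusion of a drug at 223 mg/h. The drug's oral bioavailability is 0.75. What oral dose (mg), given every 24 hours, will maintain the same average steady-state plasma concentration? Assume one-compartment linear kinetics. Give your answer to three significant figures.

To maintain the same Css, the systemic dosing rate must be unchanged: F·D/τ = infusion rate.
D = rate × τ / F = 223 × 24 / 0.75 = 7136 mg

7140 mg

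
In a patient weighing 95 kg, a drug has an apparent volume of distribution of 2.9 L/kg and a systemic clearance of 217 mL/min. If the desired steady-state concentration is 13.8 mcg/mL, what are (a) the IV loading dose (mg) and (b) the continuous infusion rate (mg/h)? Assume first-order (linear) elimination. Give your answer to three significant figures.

(a) 3800 mg; (b) 180 mg/h

Vd = 2.9 L/kg × 95 kg = 275.5 L
Loading: fill Vd to C_target → 275.5 L × 13.8 mg/L = 3802 mg
Convert clearance: 217 mL/min × 60 min/h ÷ 1000 mL/L = 13.02 L/h
Maintenance infusion rate = CL × Css = 13.02 × 13.8 = 179.7 mg/h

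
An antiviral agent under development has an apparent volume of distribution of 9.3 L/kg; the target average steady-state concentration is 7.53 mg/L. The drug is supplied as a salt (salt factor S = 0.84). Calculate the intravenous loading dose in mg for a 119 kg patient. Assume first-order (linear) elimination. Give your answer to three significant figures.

Vd(total) = 119 kg × 9.3 L/kg = 1107 L
The loading dose fills Vd to the target concentration.
LD = Vd × C / S = 1107 × 7.530 / 0.84 = 9923 mg

9920 mg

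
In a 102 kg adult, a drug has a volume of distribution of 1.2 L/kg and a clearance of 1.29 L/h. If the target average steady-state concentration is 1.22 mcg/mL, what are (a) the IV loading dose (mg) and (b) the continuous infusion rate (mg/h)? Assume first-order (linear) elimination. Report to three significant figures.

(a) 149 mg; (b) 1.57 mg/h

Vd = 1.2 L/kg × 102 kg = 122.4 L
Loading: fill Vd to C_target → 122.4 L × 1.22 mg/L = 149.3 mg
Infusion rate = 1.290 L/h × 1.22 mg/L = 1.574 mg/h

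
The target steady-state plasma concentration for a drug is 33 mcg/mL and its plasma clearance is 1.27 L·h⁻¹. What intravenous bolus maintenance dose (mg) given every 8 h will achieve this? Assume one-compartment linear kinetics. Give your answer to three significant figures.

At steady state, dose per interval replaces the amount cleared in that interval: D/τ = CL·Css.
D = CL × Css × τ = 1.270 × 33 × 8 = 335.3 mg

335 mg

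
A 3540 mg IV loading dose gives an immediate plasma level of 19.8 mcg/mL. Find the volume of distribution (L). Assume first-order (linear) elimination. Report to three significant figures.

Immediately after an IV bolus, C₀ = Dose / Vd, so Vd = Dose / C₀.
Vd = 3540 / 19.8 = 178.8 L

179 L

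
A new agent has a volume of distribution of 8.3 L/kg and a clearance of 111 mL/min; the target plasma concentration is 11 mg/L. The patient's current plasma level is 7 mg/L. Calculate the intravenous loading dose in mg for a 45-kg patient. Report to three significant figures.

1490 mg

Total Vd = 8.3 × 45 = 373.5 L
Concentration deficit ΔC = 11 − 7 = 4.000 mg/L
LD = Vd × ΔC = 373.5 × 4.000 = 1494 mg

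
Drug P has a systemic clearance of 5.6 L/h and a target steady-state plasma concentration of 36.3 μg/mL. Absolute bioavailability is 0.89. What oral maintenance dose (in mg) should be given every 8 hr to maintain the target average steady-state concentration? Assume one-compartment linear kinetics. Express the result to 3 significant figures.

D = CL × Css × τ / F = 5.600 × 36.3 × 8 / 0.89 = 1827 mg

1830 mg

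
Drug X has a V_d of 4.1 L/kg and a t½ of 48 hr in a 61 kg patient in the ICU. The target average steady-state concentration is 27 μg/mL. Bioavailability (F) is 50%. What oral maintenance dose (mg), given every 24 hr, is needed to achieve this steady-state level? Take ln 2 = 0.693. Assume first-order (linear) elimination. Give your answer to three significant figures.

Vd(total) = 61 kg × 4.1 L/kg = 250.1 L
CL = ln 2 · Vd / t½ = 0.693 × 250.1 / 48 = 3.611 L/h
D = CL × Css × τ / F = 3.611 × 27 × 24 / 0.5 = 4680 mg

4680 mg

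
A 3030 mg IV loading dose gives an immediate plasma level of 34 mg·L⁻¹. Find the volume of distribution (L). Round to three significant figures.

89.1 L

Immediately after an IV bolus, C₀ = Dose / Vd, so Vd = Dose / C₀.
Vd = 3030 / 34 = 89.12 L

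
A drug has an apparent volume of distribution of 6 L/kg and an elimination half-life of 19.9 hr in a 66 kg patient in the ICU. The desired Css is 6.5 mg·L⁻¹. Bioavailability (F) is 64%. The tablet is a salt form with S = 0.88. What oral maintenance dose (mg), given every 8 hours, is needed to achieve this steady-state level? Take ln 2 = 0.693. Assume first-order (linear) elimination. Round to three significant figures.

Vd = 6 L/kg × 66 kg = 396.0 L
CL = 0.693 × Vd / t½ = 0.693 × 396.0 / 19.9 = 13.79 L/h
D = CL × Css × τ / F / S = 13.79 × 6.5 × 8 / 0.64 / 0.88 = 1273 mg

1270 mg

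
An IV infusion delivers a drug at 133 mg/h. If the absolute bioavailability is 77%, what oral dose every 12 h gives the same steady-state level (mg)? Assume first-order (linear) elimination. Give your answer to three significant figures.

2070 mg

To maintain the same Css, the systemic dosing rate must be unchanged: F·D/τ = infusion rate.
D = rate × τ / F = 133 × 12 / 0.77 = 2073 mg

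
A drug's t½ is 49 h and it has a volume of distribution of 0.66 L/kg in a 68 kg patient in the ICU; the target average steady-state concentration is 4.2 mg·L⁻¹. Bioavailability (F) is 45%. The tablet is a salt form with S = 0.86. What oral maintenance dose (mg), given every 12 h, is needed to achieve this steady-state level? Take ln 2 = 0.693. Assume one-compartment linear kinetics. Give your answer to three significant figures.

Vd = 0.66 L/kg × 68 kg = 44.88 L
CL = ln 2 · Vd / t½ = 0.693 × 44.88 / 49 = 0.6347 L/h
D = CL × Css × τ / F / S = 0.6347 × 4.2 × 12 / 0.45 / 0.86 = 82.66 mg

82.7 mg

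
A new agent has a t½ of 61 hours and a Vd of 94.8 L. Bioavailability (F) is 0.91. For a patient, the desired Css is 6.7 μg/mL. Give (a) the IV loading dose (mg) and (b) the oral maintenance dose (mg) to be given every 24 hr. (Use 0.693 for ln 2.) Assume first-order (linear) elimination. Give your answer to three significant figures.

(a) 635 mg; (b) 190 mg

LD = Vd × C = 94.80 × 6.7 = 635.2 mg
CL = 0.693 × Vd / t½ = 0.693 × 94.80 / 61 = 1.077 L/h
D = CL × Css × τ / F = 1.077 × 6.7 × 24 / 0.91 = 190.3 mg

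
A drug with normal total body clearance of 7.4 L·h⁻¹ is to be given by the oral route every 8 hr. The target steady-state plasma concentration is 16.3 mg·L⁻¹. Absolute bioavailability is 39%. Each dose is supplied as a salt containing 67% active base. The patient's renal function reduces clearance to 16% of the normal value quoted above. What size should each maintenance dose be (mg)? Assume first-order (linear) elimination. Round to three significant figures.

Patient clearance = 0.16 × 7.400 = 1.184 L/h
At steady state, dose per interval replaces the amount cleared in that interval: F·S·D/τ = CL·Css.
D = CL × Css × τ / F / S = 1.184 × 16.3 × 8 / 0.39 / 0.67 = 590.9 mg

591 mg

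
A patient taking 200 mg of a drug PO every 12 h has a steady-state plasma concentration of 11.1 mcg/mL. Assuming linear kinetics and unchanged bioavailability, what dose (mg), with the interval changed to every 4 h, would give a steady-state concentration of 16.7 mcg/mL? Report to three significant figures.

100 mg

With linear kinetics, Css is proportional to dose rate (D/τ) at fixed clearance.
D₂ = D₁ × (Css,target / Css,current) × (τ₂/τ₁) = 200 × (16.7/11.1) × (4/12) = 100.3 mg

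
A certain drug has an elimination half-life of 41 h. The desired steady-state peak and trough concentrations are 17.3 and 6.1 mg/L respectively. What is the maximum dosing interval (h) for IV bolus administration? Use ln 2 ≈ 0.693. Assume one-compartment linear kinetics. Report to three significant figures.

k = 0.693 / t½ = 0.693 / 41 = 0.01690 h⁻¹
Between IV bolus doses, concentration decays as C = C₀·e^(−kτ), so C_peak/C_trough = e^(kτ).
τ_max = ln(C_peak/C_trough) / k = ln(17.3/6.1) / 0.01690 = 1.042 / 0.01690 = 61.66 h

61.7 h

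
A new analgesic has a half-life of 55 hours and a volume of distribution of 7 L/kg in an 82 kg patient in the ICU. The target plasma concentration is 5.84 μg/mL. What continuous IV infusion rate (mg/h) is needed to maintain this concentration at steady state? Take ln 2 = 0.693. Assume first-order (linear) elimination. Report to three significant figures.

42.2 mg/h

Vd = 7 L/kg × 82 kg = 574.0 L
CL = 0.693 × Vd / t½ = 0.693 × 574.0 / 55 = 7.232 L/h
Infusion rate = CL × Css = 7.232 × 5.84 = 42.23 mg/h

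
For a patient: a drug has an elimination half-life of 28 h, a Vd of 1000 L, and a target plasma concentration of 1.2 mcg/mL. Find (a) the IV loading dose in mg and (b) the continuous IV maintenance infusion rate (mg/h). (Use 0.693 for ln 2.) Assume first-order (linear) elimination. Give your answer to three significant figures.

LD = Vd × C = 1000 × 1.2 = 1200 mg
CL = 0.693 × Vd / t½ = 0.693 × 1000 / 28 = 24.75 L/h
Infusion rate = CL × Css = 24.75 × 1.2 = 29.70 mg/h

(a) 1200 mg; (b) 29.7 mg/h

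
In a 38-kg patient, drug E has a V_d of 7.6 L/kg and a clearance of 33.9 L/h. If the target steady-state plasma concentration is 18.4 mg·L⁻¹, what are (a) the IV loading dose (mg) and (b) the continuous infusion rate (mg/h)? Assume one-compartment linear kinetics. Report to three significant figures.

Vd(total) = 38 kg × 7.6 L/kg = 288.8 L
LD = Vd · C_target = 288.8 × 18.4 = 5314 mg
Maintenance infusion rate = CL × Css = 33.90 × 18.4 = 623.8 mg/h

(a) 5310 mg; (b) 624 mg/h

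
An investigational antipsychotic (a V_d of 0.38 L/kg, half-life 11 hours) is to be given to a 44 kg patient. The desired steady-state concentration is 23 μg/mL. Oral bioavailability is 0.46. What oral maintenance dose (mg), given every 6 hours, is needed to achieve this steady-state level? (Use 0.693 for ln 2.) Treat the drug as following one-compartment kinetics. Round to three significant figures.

Vd = 0.38 L/kg × 44 kg = 16.72 L
CL = ln 2 · Vd / t½ = 0.693 × 16.72 / 11 = 1.053 L/h
D = CL × Css × τ / F = 1.053 × 23 × 6 / 0.46 = 315.9 mg

316 mg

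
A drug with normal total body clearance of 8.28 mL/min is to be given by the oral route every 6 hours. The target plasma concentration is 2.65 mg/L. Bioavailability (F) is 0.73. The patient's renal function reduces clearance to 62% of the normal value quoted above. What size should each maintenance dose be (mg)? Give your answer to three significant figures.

CL = 8.28 mL/min × 60/1000 = 0.4968 L/h
Patient clearance = 0.62 × 0.4968 = 0.3080 L/h
D = CL × Css × τ / F = 0.3080 × 2.65 × 6 / 0.73 = 6.708 mg

6.71 mg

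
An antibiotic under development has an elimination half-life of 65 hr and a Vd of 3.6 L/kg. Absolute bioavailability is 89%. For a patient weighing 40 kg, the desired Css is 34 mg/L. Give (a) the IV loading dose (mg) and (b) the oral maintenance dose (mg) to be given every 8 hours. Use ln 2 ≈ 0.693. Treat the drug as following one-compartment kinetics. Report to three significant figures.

Vd = 3.6 L/kg × 40 kg = 144.0 L
LD = Vd × C = 144.0 × 34 = 4896 mg
CL = 0.693 × Vd / t½ = 0.693 × 144.0 / 65 = 1.535 L/h
D = CL × Css × τ / F = 1.535 × 34 × 8 / 0.89 = 469.1 mg

(a) 4900 mg; (b) 469 mg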